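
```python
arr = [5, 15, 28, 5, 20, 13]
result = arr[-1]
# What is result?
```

Answer: 13

Derivation:
Trace (tracking result):
arr = [5, 15, 28, 5, 20, 13]  # -> arr = [5, 15, 28, 5, 20, 13]
result = arr[-1]  # -> result = 13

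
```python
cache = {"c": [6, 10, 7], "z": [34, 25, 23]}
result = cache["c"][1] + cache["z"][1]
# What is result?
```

Answer: 35

Derivation:
Trace (tracking result):
cache = {'c': [6, 10, 7], 'z': [34, 25, 23]}  # -> cache = {'c': [6, 10, 7], 'z': [34, 25, 23]}
result = cache['c'][1] + cache['z'][1]  # -> result = 35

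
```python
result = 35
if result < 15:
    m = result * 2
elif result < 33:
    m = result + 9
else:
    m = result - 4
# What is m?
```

Answer: 31

Derivation:
Trace (tracking m):
result = 35  # -> result = 35
if result < 15:  # condition is False
elif result < 33:  # condition is False
else:
    m = result - 4  # -> m = 31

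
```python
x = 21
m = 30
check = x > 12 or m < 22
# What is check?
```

Trace (tracking check):
x = 21  # -> x = 21
m = 30  # -> m = 30
check = x > 12 or m < 22  # -> check = True

Answer: True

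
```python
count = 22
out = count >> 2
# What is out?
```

Trace (tracking out):
count = 22  # -> count = 22
out = count >> 2  # -> out = 5

Answer: 5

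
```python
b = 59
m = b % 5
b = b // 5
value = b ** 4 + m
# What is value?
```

Trace (tracking value):
b = 59  # -> b = 59
m = b % 5  # -> m = 4
b = b // 5  # -> b = 11
value = b ** 4 + m  # -> value = 14645

Answer: 14645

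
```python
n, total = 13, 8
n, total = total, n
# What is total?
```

Answer: 13

Derivation:
Trace (tracking total):
n, total = (13, 8)  # -> n = 13, total = 8
n, total = (total, n)  # -> n = 8, total = 13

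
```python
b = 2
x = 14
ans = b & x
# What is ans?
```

Trace (tracking ans):
b = 2  # -> b = 2
x = 14  # -> x = 14
ans = b & x  # -> ans = 2

Answer: 2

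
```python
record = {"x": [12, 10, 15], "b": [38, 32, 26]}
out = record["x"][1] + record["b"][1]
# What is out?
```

Trace (tracking out):
record = {'x': [12, 10, 15], 'b': [38, 32, 26]}  # -> record = {'x': [12, 10, 15], 'b': [38, 32, 26]}
out = record['x'][1] + record['b'][1]  # -> out = 42

Answer: 42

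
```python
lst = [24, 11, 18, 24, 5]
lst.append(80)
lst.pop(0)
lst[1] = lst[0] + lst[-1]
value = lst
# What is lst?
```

Answer: [11, 91, 24, 5, 80]

Derivation:
Trace (tracking lst):
lst = [24, 11, 18, 24, 5]  # -> lst = [24, 11, 18, 24, 5]
lst.append(80)  # -> lst = [24, 11, 18, 24, 5, 80]
lst.pop(0)  # -> lst = [11, 18, 24, 5, 80]
lst[1] = lst[0] + lst[-1]  # -> lst = [11, 91, 24, 5, 80]
value = lst  # -> value = [11, 91, 24, 5, 80]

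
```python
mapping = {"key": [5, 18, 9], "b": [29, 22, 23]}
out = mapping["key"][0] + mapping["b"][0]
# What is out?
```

Trace (tracking out):
mapping = {'key': [5, 18, 9], 'b': [29, 22, 23]}  # -> mapping = {'key': [5, 18, 9], 'b': [29, 22, 23]}
out = mapping['key'][0] + mapping['b'][0]  # -> out = 34

Answer: 34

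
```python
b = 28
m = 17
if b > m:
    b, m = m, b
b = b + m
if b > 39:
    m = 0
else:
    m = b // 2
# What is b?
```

Answer: 45

Derivation:
Trace (tracking b):
b = 28  # -> b = 28
m = 17  # -> m = 17
if b > m:  # condition is True
    b, m = (m, b)  # -> b = 17, m = 28
b = b + m  # -> b = 45
if b > 39:  # condition is True
    m = 0  # -> m = 0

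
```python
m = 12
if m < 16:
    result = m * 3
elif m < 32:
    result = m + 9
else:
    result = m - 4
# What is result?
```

Answer: 36

Derivation:
Trace (tracking result):
m = 12  # -> m = 12
if m < 16:  # condition is True
    result = m * 3  # -> result = 36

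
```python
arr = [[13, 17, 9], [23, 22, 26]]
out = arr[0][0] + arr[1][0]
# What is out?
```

Answer: 36

Derivation:
Trace (tracking out):
arr = [[13, 17, 9], [23, 22, 26]]  # -> arr = [[13, 17, 9], [23, 22, 26]]
out = arr[0][0] + arr[1][0]  # -> out = 36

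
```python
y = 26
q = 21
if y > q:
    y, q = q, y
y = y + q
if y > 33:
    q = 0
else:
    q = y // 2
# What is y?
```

Trace (tracking y):
y = 26  # -> y = 26
q = 21  # -> q = 21
if y > q:  # condition is True
    y, q = (q, y)  # -> y = 21, q = 26
y = y + q  # -> y = 47
if y > 33:  # condition is True
    q = 0  # -> q = 0

Answer: 47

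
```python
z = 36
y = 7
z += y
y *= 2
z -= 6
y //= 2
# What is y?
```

Answer: 7

Derivation:
Trace (tracking y):
z = 36  # -> z = 36
y = 7  # -> y = 7
z += y  # -> z = 43
y *= 2  # -> y = 14
z -= 6  # -> z = 37
y //= 2  # -> y = 7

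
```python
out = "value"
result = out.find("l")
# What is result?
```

Answer: 2

Derivation:
Trace (tracking result):
out = 'value'  # -> out = 'value'
result = out.find('l')  # -> result = 2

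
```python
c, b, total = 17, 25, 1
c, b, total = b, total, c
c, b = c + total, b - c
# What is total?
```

Trace (tracking total):
c, b, total = (17, 25, 1)  # -> c = 17, b = 25, total = 1
c, b, total = (b, total, c)  # -> c = 25, b = 1, total = 17
c, b = (c + total, b - c)  # -> c = 42, b = -24

Answer: 17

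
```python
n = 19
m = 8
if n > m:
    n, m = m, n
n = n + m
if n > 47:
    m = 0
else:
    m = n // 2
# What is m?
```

Trace (tracking m):
n = 19  # -> n = 19
m = 8  # -> m = 8
if n > m:  # condition is True
    n, m = (m, n)  # -> n = 8, m = 19
n = n + m  # -> n = 27
if n > 47:  # condition is False
else:
    m = n // 2  # -> m = 13

Answer: 13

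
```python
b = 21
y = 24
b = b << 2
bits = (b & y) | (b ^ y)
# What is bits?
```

Answer: 92

Derivation:
Trace (tracking bits):
b = 21  # -> b = 21
y = 24  # -> y = 24
b = b << 2  # -> b = 84
bits = b & y | b ^ y  # -> bits = 92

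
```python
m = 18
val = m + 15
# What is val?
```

Answer: 33

Derivation:
Trace (tracking val):
m = 18  # -> m = 18
val = m + 15  # -> val = 33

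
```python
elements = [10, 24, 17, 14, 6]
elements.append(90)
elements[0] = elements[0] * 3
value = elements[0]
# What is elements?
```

Trace (tracking elements):
elements = [10, 24, 17, 14, 6]  # -> elements = [10, 24, 17, 14, 6]
elements.append(90)  # -> elements = [10, 24, 17, 14, 6, 90]
elements[0] = elements[0] * 3  # -> elements = [30, 24, 17, 14, 6, 90]
value = elements[0]  # -> value = 30

Answer: [30, 24, 17, 14, 6, 90]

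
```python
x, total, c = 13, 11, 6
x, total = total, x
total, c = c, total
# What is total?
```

Trace (tracking total):
x, total, c = (13, 11, 6)  # -> x = 13, total = 11, c = 6
x, total = (total, x)  # -> x = 11, total = 13
total, c = (c, total)  # -> total = 6, c = 13

Answer: 6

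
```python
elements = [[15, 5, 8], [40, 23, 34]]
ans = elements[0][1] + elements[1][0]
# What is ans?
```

Trace (tracking ans):
elements = [[15, 5, 8], [40, 23, 34]]  # -> elements = [[15, 5, 8], [40, 23, 34]]
ans = elements[0][1] + elements[1][0]  # -> ans = 45

Answer: 45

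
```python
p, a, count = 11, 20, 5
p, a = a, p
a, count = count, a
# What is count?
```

Trace (tracking count):
p, a, count = (11, 20, 5)  # -> p = 11, a = 20, count = 5
p, a = (a, p)  # -> p = 20, a = 11
a, count = (count, a)  # -> a = 5, count = 11

Answer: 11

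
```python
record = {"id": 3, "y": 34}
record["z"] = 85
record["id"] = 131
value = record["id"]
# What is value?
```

Answer: 131

Derivation:
Trace (tracking value):
record = {'id': 3, 'y': 34}  # -> record = {'id': 3, 'y': 34}
record['z'] = 85  # -> record = {'id': 3, 'y': 34, 'z': 85}
record['id'] = 131  # -> record = {'id': 131, 'y': 34, 'z': 85}
value = record['id']  # -> value = 131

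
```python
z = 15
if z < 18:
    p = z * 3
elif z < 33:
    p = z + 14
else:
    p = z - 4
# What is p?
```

Trace (tracking p):
z = 15  # -> z = 15
if z < 18:  # condition is True
    p = z * 3  # -> p = 45

Answer: 45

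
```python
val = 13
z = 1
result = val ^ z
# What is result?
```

Answer: 12

Derivation:
Trace (tracking result):
val = 13  # -> val = 13
z = 1  # -> z = 1
result = val ^ z  # -> result = 12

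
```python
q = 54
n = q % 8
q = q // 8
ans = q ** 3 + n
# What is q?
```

Answer: 6

Derivation:
Trace (tracking q):
q = 54  # -> q = 54
n = q % 8  # -> n = 6
q = q // 8  # -> q = 6
ans = q ** 3 + n  # -> ans = 222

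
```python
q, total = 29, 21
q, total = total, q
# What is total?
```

Answer: 29

Derivation:
Trace (tracking total):
q, total = (29, 21)  # -> q = 29, total = 21
q, total = (total, q)  # -> q = 21, total = 29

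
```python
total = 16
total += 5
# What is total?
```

Trace (tracking total):
total = 16  # -> total = 16
total += 5  # -> total = 21

Answer: 21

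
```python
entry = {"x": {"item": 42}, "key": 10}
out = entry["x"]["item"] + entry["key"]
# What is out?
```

Answer: 52

Derivation:
Trace (tracking out):
entry = {'x': {'item': 42}, 'key': 10}  # -> entry = {'x': {'item': 42}, 'key': 10}
out = entry['x']['item'] + entry['key']  # -> out = 52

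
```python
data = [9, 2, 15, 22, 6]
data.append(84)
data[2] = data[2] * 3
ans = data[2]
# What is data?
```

Answer: [9, 2, 45, 22, 6, 84]

Derivation:
Trace (tracking data):
data = [9, 2, 15, 22, 6]  # -> data = [9, 2, 15, 22, 6]
data.append(84)  # -> data = [9, 2, 15, 22, 6, 84]
data[2] = data[2] * 3  # -> data = [9, 2, 45, 22, 6, 84]
ans = data[2]  # -> ans = 45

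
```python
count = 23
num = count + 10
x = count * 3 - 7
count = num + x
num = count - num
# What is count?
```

Trace (tracking count):
count = 23  # -> count = 23
num = count + 10  # -> num = 33
x = count * 3 - 7  # -> x = 62
count = num + x  # -> count = 95
num = count - num  # -> num = 62

Answer: 95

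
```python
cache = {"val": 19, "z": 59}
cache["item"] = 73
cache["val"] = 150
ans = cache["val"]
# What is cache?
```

Trace (tracking cache):
cache = {'val': 19, 'z': 59}  # -> cache = {'val': 19, 'z': 59}
cache['item'] = 73  # -> cache = {'val': 19, 'z': 59, 'item': 73}
cache['val'] = 150  # -> cache = {'val': 150, 'z': 59, 'item': 73}
ans = cache['val']  # -> ans = 150

Answer: {'val': 150, 'z': 59, 'item': 73}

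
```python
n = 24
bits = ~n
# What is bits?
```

Answer: -25

Derivation:
Trace (tracking bits):
n = 24  # -> n = 24
bits = ~n  # -> bits = -25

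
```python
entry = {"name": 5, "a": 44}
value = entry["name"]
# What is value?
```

Trace (tracking value):
entry = {'name': 5, 'a': 44}  # -> entry = {'name': 5, 'a': 44}
value = entry['name']  # -> value = 5

Answer: 5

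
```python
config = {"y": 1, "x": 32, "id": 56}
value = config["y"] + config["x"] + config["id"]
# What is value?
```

Answer: 89

Derivation:
Trace (tracking value):
config = {'y': 1, 'x': 32, 'id': 56}  # -> config = {'y': 1, 'x': 32, 'id': 56}
value = config['y'] + config['x'] + config['id']  # -> value = 89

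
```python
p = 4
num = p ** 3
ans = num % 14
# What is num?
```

Answer: 64

Derivation:
Trace (tracking num):
p = 4  # -> p = 4
num = p ** 3  # -> num = 64
ans = num % 14  # -> ans = 8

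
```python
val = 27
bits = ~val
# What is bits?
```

Answer: -28

Derivation:
Trace (tracking bits):
val = 27  # -> val = 27
bits = ~val  # -> bits = -28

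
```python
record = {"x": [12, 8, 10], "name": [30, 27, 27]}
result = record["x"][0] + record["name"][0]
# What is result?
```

Trace (tracking result):
record = {'x': [12, 8, 10], 'name': [30, 27, 27]}  # -> record = {'x': [12, 8, 10], 'name': [30, 27, 27]}
result = record['x'][0] + record['name'][0]  # -> result = 42

Answer: 42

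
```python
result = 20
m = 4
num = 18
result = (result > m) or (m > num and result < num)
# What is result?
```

Trace (tracking result):
result = 20  # -> result = 20
m = 4  # -> m = 4
num = 18  # -> num = 18
result = result > m or (m > num and result < num)  # -> result = True

Answer: True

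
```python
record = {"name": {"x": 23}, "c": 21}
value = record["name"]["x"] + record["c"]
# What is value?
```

Answer: 44

Derivation:
Trace (tracking value):
record = {'name': {'x': 23}, 'c': 21}  # -> record = {'name': {'x': 23}, 'c': 21}
value = record['name']['x'] + record['c']  # -> value = 44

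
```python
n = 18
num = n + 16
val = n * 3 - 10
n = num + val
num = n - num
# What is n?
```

Answer: 78

Derivation:
Trace (tracking n):
n = 18  # -> n = 18
num = n + 16  # -> num = 34
val = n * 3 - 10  # -> val = 44
n = num + val  # -> n = 78
num = n - num  # -> num = 44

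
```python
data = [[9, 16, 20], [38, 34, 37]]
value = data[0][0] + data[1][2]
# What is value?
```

Answer: 46

Derivation:
Trace (tracking value):
data = [[9, 16, 20], [38, 34, 37]]  # -> data = [[9, 16, 20], [38, 34, 37]]
value = data[0][0] + data[1][2]  # -> value = 46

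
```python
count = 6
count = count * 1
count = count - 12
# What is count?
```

Answer: -6

Derivation:
Trace (tracking count):
count = 6  # -> count = 6
count = count * 1  # -> count = 6
count = count - 12  # -> count = -6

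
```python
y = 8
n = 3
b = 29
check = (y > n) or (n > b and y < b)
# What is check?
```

Trace (tracking check):
y = 8  # -> y = 8
n = 3  # -> n = 3
b = 29  # -> b = 29
check = y > n or (n > b and y < b)  # -> check = True

Answer: True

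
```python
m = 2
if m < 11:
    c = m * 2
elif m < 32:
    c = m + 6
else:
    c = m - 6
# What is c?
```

Trace (tracking c):
m = 2  # -> m = 2
if m < 11:  # condition is True
    c = m * 2  # -> c = 4

Answer: 4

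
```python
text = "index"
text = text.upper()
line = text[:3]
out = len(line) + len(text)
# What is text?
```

Answer: 'INDEX'

Derivation:
Trace (tracking text):
text = 'index'  # -> text = 'index'
text = text.upper()  # -> text = 'INDEX'
line = text[:3]  # -> line = 'IND'
out = len(line) + len(text)  # -> out = 8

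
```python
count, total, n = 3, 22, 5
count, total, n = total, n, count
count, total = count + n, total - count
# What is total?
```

Answer: -17

Derivation:
Trace (tracking total):
count, total, n = (3, 22, 5)  # -> count = 3, total = 22, n = 5
count, total, n = (total, n, count)  # -> count = 22, total = 5, n = 3
count, total = (count + n, total - count)  # -> count = 25, total = -17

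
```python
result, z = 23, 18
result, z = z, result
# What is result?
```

Trace (tracking result):
result, z = (23, 18)  # -> result = 23, z = 18
result, z = (z, result)  # -> result = 18, z = 23

Answer: 18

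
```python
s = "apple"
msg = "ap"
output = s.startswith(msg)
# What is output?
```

Answer: True

Derivation:
Trace (tracking output):
s = 'apple'  # -> s = 'apple'
msg = 'ap'  # -> msg = 'ap'
output = s.startswith(msg)  # -> output = True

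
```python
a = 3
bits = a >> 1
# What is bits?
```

Trace (tracking bits):
a = 3  # -> a = 3
bits = a >> 1  # -> bits = 1

Answer: 1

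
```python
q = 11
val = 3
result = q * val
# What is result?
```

Trace (tracking result):
q = 11  # -> q = 11
val = 3  # -> val = 3
result = q * val  # -> result = 33

Answer: 33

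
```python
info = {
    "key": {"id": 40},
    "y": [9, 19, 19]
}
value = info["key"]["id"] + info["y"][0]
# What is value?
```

Trace (tracking value):
info = {'key': {'id': 40}, 'y': [9, 19, 19]}  # -> info = {'key': {'id': 40}, 'y': [9, 19, 19]}
value = info['key']['id'] + info['y'][0]  # -> value = 49

Answer: 49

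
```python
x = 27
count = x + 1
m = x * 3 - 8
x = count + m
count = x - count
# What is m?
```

Answer: 73

Derivation:
Trace (tracking m):
x = 27  # -> x = 27
count = x + 1  # -> count = 28
m = x * 3 - 8  # -> m = 73
x = count + m  # -> x = 101
count = x - count  # -> count = 73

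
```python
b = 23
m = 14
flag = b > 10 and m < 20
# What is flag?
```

Trace (tracking flag):
b = 23  # -> b = 23
m = 14  # -> m = 14
flag = b > 10 and m < 20  # -> flag = True

Answer: True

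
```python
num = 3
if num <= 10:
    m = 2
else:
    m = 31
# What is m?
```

Answer: 2

Derivation:
Trace (tracking m):
num = 3  # -> num = 3
if num <= 10:  # condition is True
    m = 2  # -> m = 2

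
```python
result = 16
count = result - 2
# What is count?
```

Answer: 14

Derivation:
Trace (tracking count):
result = 16  # -> result = 16
count = result - 2  # -> count = 14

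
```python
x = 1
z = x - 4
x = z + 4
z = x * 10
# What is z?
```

Trace (tracking z):
x = 1  # -> x = 1
z = x - 4  # -> z = -3
x = z + 4  # -> x = 1
z = x * 10  # -> z = 10

Answer: 10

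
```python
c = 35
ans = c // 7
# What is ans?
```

Trace (tracking ans):
c = 35  # -> c = 35
ans = c // 7  # -> ans = 5

Answer: 5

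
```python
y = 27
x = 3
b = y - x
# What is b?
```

Trace (tracking b):
y = 27  # -> y = 27
x = 3  # -> x = 3
b = y - x  # -> b = 24

Answer: 24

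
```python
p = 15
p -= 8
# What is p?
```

Answer: 7

Derivation:
Trace (tracking p):
p = 15  # -> p = 15
p -= 8  # -> p = 7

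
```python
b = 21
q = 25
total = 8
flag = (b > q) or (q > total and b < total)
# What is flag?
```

Answer: False

Derivation:
Trace (tracking flag):
b = 21  # -> b = 21
q = 25  # -> q = 25
total = 8  # -> total = 8
flag = b > q or (q > total and b < total)  # -> flag = False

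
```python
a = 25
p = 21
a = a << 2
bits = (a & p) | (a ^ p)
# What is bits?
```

Answer: 117

Derivation:
Trace (tracking bits):
a = 25  # -> a = 25
p = 21  # -> p = 21
a = a << 2  # -> a = 100
bits = a & p | a ^ p  # -> bits = 117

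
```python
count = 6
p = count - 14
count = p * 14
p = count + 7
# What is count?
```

Answer: -112

Derivation:
Trace (tracking count):
count = 6  # -> count = 6
p = count - 14  # -> p = -8
count = p * 14  # -> count = -112
p = count + 7  # -> p = -105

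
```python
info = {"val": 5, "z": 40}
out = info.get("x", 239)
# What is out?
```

Answer: 239

Derivation:
Trace (tracking out):
info = {'val': 5, 'z': 40}  # -> info = {'val': 5, 'z': 40}
out = info.get('x', 239)  # -> out = 239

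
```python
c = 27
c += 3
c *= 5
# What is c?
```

Trace (tracking c):
c = 27  # -> c = 27
c += 3  # -> c = 30
c *= 5  # -> c = 150

Answer: 150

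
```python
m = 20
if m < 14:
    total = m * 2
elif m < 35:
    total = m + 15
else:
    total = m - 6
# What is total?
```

Trace (tracking total):
m = 20  # -> m = 20
if m < 14:  # condition is False
elif m < 35:  # condition is True
    total = m + 15  # -> total = 35

Answer: 35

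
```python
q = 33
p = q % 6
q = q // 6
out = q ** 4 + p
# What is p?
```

Answer: 3

Derivation:
Trace (tracking p):
q = 33  # -> q = 33
p = q % 6  # -> p = 3
q = q // 6  # -> q = 5
out = q ** 4 + p  # -> out = 628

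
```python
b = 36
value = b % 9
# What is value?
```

Trace (tracking value):
b = 36  # -> b = 36
value = b % 9  # -> value = 0

Answer: 0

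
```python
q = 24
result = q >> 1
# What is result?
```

Trace (tracking result):
q = 24  # -> q = 24
result = q >> 1  # -> result = 12

Answer: 12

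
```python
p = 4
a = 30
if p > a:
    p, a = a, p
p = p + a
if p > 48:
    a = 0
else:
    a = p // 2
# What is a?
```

Trace (tracking a):
p = 4  # -> p = 4
a = 30  # -> a = 30
if p > a:  # condition is False
p = p + a  # -> p = 34
if p > 48:  # condition is False
else:
    a = p // 2  # -> a = 17

Answer: 17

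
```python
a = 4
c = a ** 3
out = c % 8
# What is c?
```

Answer: 64

Derivation:
Trace (tracking c):
a = 4  # -> a = 4
c = a ** 3  # -> c = 64
out = c % 8  # -> out = 0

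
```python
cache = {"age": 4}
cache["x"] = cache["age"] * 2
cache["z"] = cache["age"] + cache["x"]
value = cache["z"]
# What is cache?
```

Answer: {'age': 4, 'x': 8, 'z': 12}

Derivation:
Trace (tracking cache):
cache = {'age': 4}  # -> cache = {'age': 4}
cache['x'] = cache['age'] * 2  # -> cache = {'age': 4, 'x': 8}
cache['z'] = cache['age'] + cache['x']  # -> cache = {'age': 4, 'x': 8, 'z': 12}
value = cache['z']  # -> value = 12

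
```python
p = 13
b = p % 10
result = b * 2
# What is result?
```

Answer: 6

Derivation:
Trace (tracking result):
p = 13  # -> p = 13
b = p % 10  # -> b = 3
result = b * 2  # -> result = 6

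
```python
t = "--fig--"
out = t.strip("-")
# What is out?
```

Trace (tracking out):
t = '--fig--'  # -> t = '--fig--'
out = t.strip('-')  # -> out = 'fig'

Answer: 'fig'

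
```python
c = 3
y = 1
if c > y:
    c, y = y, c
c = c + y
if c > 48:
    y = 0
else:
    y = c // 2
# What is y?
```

Trace (tracking y):
c = 3  # -> c = 3
y = 1  # -> y = 1
if c > y:  # condition is True
    c, y = (y, c)  # -> c = 1, y = 3
c = c + y  # -> c = 4
if c > 48:  # condition is False
else:
    y = c // 2  # -> y = 2

Answer: 2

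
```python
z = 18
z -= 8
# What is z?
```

Answer: 10

Derivation:
Trace (tracking z):
z = 18  # -> z = 18
z -= 8  # -> z = 10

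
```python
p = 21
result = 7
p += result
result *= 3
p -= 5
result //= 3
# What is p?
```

Answer: 23

Derivation:
Trace (tracking p):
p = 21  # -> p = 21
result = 7  # -> result = 7
p += result  # -> p = 28
result *= 3  # -> result = 21
p -= 5  # -> p = 23
result //= 3  # -> result = 7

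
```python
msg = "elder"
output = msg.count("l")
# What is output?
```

Trace (tracking output):
msg = 'elder'  # -> msg = 'elder'
output = msg.count('l')  # -> output = 1

Answer: 1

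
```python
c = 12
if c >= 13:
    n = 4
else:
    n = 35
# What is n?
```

Trace (tracking n):
c = 12  # -> c = 12
if c >= 13:  # condition is False
else:
    n = 35  # -> n = 35

Answer: 35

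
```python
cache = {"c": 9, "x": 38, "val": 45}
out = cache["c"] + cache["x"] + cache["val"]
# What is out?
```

Trace (tracking out):
cache = {'c': 9, 'x': 38, 'val': 45}  # -> cache = {'c': 9, 'x': 38, 'val': 45}
out = cache['c'] + cache['x'] + cache['val']  # -> out = 92

Answer: 92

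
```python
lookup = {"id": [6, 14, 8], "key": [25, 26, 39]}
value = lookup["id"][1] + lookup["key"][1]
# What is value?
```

Trace (tracking value):
lookup = {'id': [6, 14, 8], 'key': [25, 26, 39]}  # -> lookup = {'id': [6, 14, 8], 'key': [25, 26, 39]}
value = lookup['id'][1] + lookup['key'][1]  # -> value = 40

Answer: 40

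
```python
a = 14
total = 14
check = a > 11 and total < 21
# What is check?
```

Answer: True

Derivation:
Trace (tracking check):
a = 14  # -> a = 14
total = 14  # -> total = 14
check = a > 11 and total < 21  # -> check = True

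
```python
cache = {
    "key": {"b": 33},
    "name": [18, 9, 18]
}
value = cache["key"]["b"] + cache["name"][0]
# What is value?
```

Trace (tracking value):
cache = {'key': {'b': 33}, 'name': [18, 9, 18]}  # -> cache = {'key': {'b': 33}, 'name': [18, 9, 18]}
value = cache['key']['b'] + cache['name'][0]  # -> value = 51

Answer: 51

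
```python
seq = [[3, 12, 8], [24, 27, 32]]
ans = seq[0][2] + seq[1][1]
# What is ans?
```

Trace (tracking ans):
seq = [[3, 12, 8], [24, 27, 32]]  # -> seq = [[3, 12, 8], [24, 27, 32]]
ans = seq[0][2] + seq[1][1]  # -> ans = 35

Answer: 35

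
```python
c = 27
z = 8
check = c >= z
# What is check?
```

Trace (tracking check):
c = 27  # -> c = 27
z = 8  # -> z = 8
check = c >= z  # -> check = True

Answer: True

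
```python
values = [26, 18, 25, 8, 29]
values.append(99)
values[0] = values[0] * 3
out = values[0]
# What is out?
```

Trace (tracking out):
values = [26, 18, 25, 8, 29]  # -> values = [26, 18, 25, 8, 29]
values.append(99)  # -> values = [26, 18, 25, 8, 29, 99]
values[0] = values[0] * 3  # -> values = [78, 18, 25, 8, 29, 99]
out = values[0]  # -> out = 78

Answer: 78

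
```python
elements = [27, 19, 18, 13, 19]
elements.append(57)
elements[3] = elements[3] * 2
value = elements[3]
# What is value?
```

Trace (tracking value):
elements = [27, 19, 18, 13, 19]  # -> elements = [27, 19, 18, 13, 19]
elements.append(57)  # -> elements = [27, 19, 18, 13, 19, 57]
elements[3] = elements[3] * 2  # -> elements = [27, 19, 18, 26, 19, 57]
value = elements[3]  # -> value = 26

Answer: 26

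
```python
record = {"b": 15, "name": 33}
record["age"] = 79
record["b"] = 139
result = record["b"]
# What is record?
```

Answer: {'b': 139, 'name': 33, 'age': 79}

Derivation:
Trace (tracking record):
record = {'b': 15, 'name': 33}  # -> record = {'b': 15, 'name': 33}
record['age'] = 79  # -> record = {'b': 15, 'name': 33, 'age': 79}
record['b'] = 139  # -> record = {'b': 139, 'name': 33, 'age': 79}
result = record['b']  # -> result = 139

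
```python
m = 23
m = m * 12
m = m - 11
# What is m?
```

Answer: 265

Derivation:
Trace (tracking m):
m = 23  # -> m = 23
m = m * 12  # -> m = 276
m = m - 11  # -> m = 265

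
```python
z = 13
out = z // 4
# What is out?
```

Trace (tracking out):
z = 13  # -> z = 13
out = z // 4  # -> out = 3

Answer: 3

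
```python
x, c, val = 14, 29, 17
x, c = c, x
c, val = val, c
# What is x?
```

Answer: 29

Derivation:
Trace (tracking x):
x, c, val = (14, 29, 17)  # -> x = 14, c = 29, val = 17
x, c = (c, x)  # -> x = 29, c = 14
c, val = (val, c)  # -> c = 17, val = 14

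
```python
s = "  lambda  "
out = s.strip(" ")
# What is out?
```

Answer: 'lambda'

Derivation:
Trace (tracking out):
s = '  lambda  '  # -> s = '  lambda  '
out = s.strip(' ')  # -> out = 'lambda'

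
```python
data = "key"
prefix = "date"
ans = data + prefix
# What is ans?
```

Trace (tracking ans):
data = 'key'  # -> data = 'key'
prefix = 'date'  # -> prefix = 'date'
ans = data + prefix  # -> ans = 'keydate'

Answer: 'keydate'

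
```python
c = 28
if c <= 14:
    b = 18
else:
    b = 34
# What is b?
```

Trace (tracking b):
c = 28  # -> c = 28
if c <= 14:  # condition is False
else:
    b = 34  # -> b = 34

Answer: 34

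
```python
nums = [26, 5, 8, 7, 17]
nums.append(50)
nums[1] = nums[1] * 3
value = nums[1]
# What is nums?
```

Trace (tracking nums):
nums = [26, 5, 8, 7, 17]  # -> nums = [26, 5, 8, 7, 17]
nums.append(50)  # -> nums = [26, 5, 8, 7, 17, 50]
nums[1] = nums[1] * 3  # -> nums = [26, 15, 8, 7, 17, 50]
value = nums[1]  # -> value = 15

Answer: [26, 15, 8, 7, 17, 50]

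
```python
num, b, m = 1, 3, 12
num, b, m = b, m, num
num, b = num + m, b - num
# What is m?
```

Answer: 1

Derivation:
Trace (tracking m):
num, b, m = (1, 3, 12)  # -> num = 1, b = 3, m = 12
num, b, m = (b, m, num)  # -> num = 3, b = 12, m = 1
num, b = (num + m, b - num)  # -> num = 4, b = 9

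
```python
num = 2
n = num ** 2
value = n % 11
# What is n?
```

Answer: 4

Derivation:
Trace (tracking n):
num = 2  # -> num = 2
n = num ** 2  # -> n = 4
value = n % 11  # -> value = 4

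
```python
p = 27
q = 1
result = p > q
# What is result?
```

Answer: True

Derivation:
Trace (tracking result):
p = 27  # -> p = 27
q = 1  # -> q = 1
result = p > q  # -> result = True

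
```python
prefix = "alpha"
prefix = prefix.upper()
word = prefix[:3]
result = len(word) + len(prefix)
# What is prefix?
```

Trace (tracking prefix):
prefix = 'alpha'  # -> prefix = 'alpha'
prefix = prefix.upper()  # -> prefix = 'ALPHA'
word = prefix[:3]  # -> word = 'ALP'
result = len(word) + len(prefix)  # -> result = 8

Answer: 'ALPHA'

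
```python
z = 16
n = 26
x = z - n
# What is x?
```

Trace (tracking x):
z = 16  # -> z = 16
n = 26  # -> n = 26
x = z - n  # -> x = -10

Answer: -10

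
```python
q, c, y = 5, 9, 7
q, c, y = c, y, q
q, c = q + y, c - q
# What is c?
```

Answer: -2

Derivation:
Trace (tracking c):
q, c, y = (5, 9, 7)  # -> q = 5, c = 9, y = 7
q, c, y = (c, y, q)  # -> q = 9, c = 7, y = 5
q, c = (q + y, c - q)  # -> q = 14, c = -2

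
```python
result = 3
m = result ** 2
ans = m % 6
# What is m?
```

Answer: 9

Derivation:
Trace (tracking m):
result = 3  # -> result = 3
m = result ** 2  # -> m = 9
ans = m % 6  # -> ans = 3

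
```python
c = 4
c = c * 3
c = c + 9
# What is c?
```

Trace (tracking c):
c = 4  # -> c = 4
c = c * 3  # -> c = 12
c = c + 9  # -> c = 21

Answer: 21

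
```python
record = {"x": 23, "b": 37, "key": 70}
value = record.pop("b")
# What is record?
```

Trace (tracking record):
record = {'x': 23, 'b': 37, 'key': 70}  # -> record = {'x': 23, 'b': 37, 'key': 70}
value = record.pop('b')  # -> value = 37

Answer: {'x': 23, 'key': 70}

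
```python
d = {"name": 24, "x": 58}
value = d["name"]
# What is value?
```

Trace (tracking value):
d = {'name': 24, 'x': 58}  # -> d = {'name': 24, 'x': 58}
value = d['name']  # -> value = 24

Answer: 24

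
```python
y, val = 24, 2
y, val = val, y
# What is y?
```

Answer: 2

Derivation:
Trace (tracking y):
y, val = (24, 2)  # -> y = 24, val = 2
y, val = (val, y)  # -> y = 2, val = 24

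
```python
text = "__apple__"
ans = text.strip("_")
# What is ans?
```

Answer: 'apple'

Derivation:
Trace (tracking ans):
text = '__apple__'  # -> text = '__apple__'
ans = text.strip('_')  # -> ans = 'apple'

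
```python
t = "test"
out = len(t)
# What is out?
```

Answer: 4

Derivation:
Trace (tracking out):
t = 'test'  # -> t = 'test'
out = len(t)  # -> out = 4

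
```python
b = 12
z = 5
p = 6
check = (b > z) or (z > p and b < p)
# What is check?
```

Trace (tracking check):
b = 12  # -> b = 12
z = 5  # -> z = 5
p = 6  # -> p = 6
check = b > z or (z > p and b < p)  # -> check = True

Answer: True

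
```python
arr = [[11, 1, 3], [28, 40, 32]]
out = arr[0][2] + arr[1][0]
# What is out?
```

Answer: 31

Derivation:
Trace (tracking out):
arr = [[11, 1, 3], [28, 40, 32]]  # -> arr = [[11, 1, 3], [28, 40, 32]]
out = arr[0][2] + arr[1][0]  # -> out = 31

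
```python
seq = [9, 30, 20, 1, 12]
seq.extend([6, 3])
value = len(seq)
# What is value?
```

Answer: 7

Derivation:
Trace (tracking value):
seq = [9, 30, 20, 1, 12]  # -> seq = [9, 30, 20, 1, 12]
seq.extend([6, 3])  # -> seq = [9, 30, 20, 1, 12, 6, 3]
value = len(seq)  # -> value = 7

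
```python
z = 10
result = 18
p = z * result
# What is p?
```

Answer: 180

Derivation:
Trace (tracking p):
z = 10  # -> z = 10
result = 18  # -> result = 18
p = z * result  # -> p = 180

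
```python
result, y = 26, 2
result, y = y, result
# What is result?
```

Answer: 2

Derivation:
Trace (tracking result):
result, y = (26, 2)  # -> result = 26, y = 2
result, y = (y, result)  # -> result = 2, y = 26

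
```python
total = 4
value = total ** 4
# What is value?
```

Trace (tracking value):
total = 4  # -> total = 4
value = total ** 4  # -> value = 256

Answer: 256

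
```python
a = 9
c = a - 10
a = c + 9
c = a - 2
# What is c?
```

Trace (tracking c):
a = 9  # -> a = 9
c = a - 10  # -> c = -1
a = c + 9  # -> a = 8
c = a - 2  # -> c = 6

Answer: 6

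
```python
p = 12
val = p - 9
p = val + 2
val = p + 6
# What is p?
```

Trace (tracking p):
p = 12  # -> p = 12
val = p - 9  # -> val = 3
p = val + 2  # -> p = 5
val = p + 6  # -> val = 11

Answer: 5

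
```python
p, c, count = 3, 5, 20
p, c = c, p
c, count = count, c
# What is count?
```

Answer: 3

Derivation:
Trace (tracking count):
p, c, count = (3, 5, 20)  # -> p = 3, c = 5, count = 20
p, c = (c, p)  # -> p = 5, c = 3
c, count = (count, c)  # -> c = 20, count = 3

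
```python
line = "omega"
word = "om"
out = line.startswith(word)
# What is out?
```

Answer: True

Derivation:
Trace (tracking out):
line = 'omega'  # -> line = 'omega'
word = 'om'  # -> word = 'om'
out = line.startswith(word)  # -> out = True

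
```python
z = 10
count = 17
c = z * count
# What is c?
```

Trace (tracking c):
z = 10  # -> z = 10
count = 17  # -> count = 17
c = z * count  # -> c = 170

Answer: 170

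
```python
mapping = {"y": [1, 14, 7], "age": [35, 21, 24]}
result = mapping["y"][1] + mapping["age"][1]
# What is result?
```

Trace (tracking result):
mapping = {'y': [1, 14, 7], 'age': [35, 21, 24]}  # -> mapping = {'y': [1, 14, 7], 'age': [35, 21, 24]}
result = mapping['y'][1] + mapping['age'][1]  # -> result = 35

Answer: 35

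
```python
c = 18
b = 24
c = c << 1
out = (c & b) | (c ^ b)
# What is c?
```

Trace (tracking c):
c = 18  # -> c = 18
b = 24  # -> b = 24
c = c << 1  # -> c = 36
out = c & b | c ^ b  # -> out = 60

Answer: 36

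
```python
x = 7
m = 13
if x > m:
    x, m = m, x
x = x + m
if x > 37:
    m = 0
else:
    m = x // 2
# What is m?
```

Answer: 10

Derivation:
Trace (tracking m):
x = 7  # -> x = 7
m = 13  # -> m = 13
if x > m:  # condition is False
x = x + m  # -> x = 20
if x > 37:  # condition is False
else:
    m = x // 2  # -> m = 10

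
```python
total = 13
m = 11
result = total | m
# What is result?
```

Trace (tracking result):
total = 13  # -> total = 13
m = 11  # -> m = 11
result = total | m  # -> result = 15

Answer: 15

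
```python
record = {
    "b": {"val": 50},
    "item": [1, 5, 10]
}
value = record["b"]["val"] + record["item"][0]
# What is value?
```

Trace (tracking value):
record = {'b': {'val': 50}, 'item': [1, 5, 10]}  # -> record = {'b': {'val': 50}, 'item': [1, 5, 10]}
value = record['b']['val'] + record['item'][0]  # -> value = 51

Answer: 51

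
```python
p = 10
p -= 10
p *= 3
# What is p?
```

Trace (tracking p):
p = 10  # -> p = 10
p -= 10  # -> p = 0
p *= 3  # -> p = 0

Answer: 0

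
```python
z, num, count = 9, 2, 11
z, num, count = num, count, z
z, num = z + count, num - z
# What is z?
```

Answer: 11

Derivation:
Trace (tracking z):
z, num, count = (9, 2, 11)  # -> z = 9, num = 2, count = 11
z, num, count = (num, count, z)  # -> z = 2, num = 11, count = 9
z, num = (z + count, num - z)  # -> z = 11, num = 9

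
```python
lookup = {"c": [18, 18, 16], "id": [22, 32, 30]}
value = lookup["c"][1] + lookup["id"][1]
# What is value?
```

Trace (tracking value):
lookup = {'c': [18, 18, 16], 'id': [22, 32, 30]}  # -> lookup = {'c': [18, 18, 16], 'id': [22, 32, 30]}
value = lookup['c'][1] + lookup['id'][1]  # -> value = 50

Answer: 50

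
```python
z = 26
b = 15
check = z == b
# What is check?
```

Answer: False

Derivation:
Trace (tracking check):
z = 26  # -> z = 26
b = 15  # -> b = 15
check = z == b  # -> check = False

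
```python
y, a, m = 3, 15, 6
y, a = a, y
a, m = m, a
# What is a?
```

Answer: 6

Derivation:
Trace (tracking a):
y, a, m = (3, 15, 6)  # -> y = 3, a = 15, m = 6
y, a = (a, y)  # -> y = 15, a = 3
a, m = (m, a)  # -> a = 6, m = 3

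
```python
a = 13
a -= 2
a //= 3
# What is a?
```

Answer: 3

Derivation:
Trace (tracking a):
a = 13  # -> a = 13
a -= 2  # -> a = 11
a //= 3  # -> a = 3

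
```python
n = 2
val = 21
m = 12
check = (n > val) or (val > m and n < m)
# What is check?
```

Trace (tracking check):
n = 2  # -> n = 2
val = 21  # -> val = 21
m = 12  # -> m = 12
check = n > val or (val > m and n < m)  # -> check = True

Answer: True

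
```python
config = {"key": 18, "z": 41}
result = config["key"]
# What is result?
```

Trace (tracking result):
config = {'key': 18, 'z': 41}  # -> config = {'key': 18, 'z': 41}
result = config['key']  # -> result = 18

Answer: 18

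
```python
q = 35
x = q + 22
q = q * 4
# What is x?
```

Answer: 57

Derivation:
Trace (tracking x):
q = 35  # -> q = 35
x = q + 22  # -> x = 57
q = q * 4  # -> q = 140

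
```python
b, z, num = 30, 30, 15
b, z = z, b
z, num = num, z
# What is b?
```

Trace (tracking b):
b, z, num = (30, 30, 15)  # -> b = 30, z = 30, num = 15
b, z = (z, b)  # -> b = 30, z = 30
z, num = (num, z)  # -> z = 15, num = 30

Answer: 30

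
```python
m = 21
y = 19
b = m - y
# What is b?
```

Answer: 2

Derivation:
Trace (tracking b):
m = 21  # -> m = 21
y = 19  # -> y = 19
b = m - y  # -> b = 2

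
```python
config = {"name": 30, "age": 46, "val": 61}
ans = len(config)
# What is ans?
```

Trace (tracking ans):
config = {'name': 30, 'age': 46, 'val': 61}  # -> config = {'name': 30, 'age': 46, 'val': 61}
ans = len(config)  # -> ans = 3

Answer: 3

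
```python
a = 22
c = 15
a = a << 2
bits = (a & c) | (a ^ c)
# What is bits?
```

Answer: 95

Derivation:
Trace (tracking bits):
a = 22  # -> a = 22
c = 15  # -> c = 15
a = a << 2  # -> a = 88
bits = a & c | a ^ c  # -> bits = 95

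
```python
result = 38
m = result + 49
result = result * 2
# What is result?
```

Answer: 76

Derivation:
Trace (tracking result):
result = 38  # -> result = 38
m = result + 49  # -> m = 87
result = result * 2  # -> result = 76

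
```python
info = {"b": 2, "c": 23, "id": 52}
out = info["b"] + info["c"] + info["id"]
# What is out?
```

Answer: 77

Derivation:
Trace (tracking out):
info = {'b': 2, 'c': 23, 'id': 52}  # -> info = {'b': 2, 'c': 23, 'id': 52}
out = info['b'] + info['c'] + info['id']  # -> out = 77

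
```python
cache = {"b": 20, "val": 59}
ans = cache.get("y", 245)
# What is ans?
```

Answer: 245

Derivation:
Trace (tracking ans):
cache = {'b': 20, 'val': 59}  # -> cache = {'b': 20, 'val': 59}
ans = cache.get('y', 245)  # -> ans = 245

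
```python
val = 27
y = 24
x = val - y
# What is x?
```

Trace (tracking x):
val = 27  # -> val = 27
y = 24  # -> y = 24
x = val - y  # -> x = 3

Answer: 3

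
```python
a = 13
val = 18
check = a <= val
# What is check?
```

Answer: True

Derivation:
Trace (tracking check):
a = 13  # -> a = 13
val = 18  # -> val = 18
check = a <= val  # -> check = True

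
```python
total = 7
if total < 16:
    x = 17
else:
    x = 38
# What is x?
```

Answer: 17

Derivation:
Trace (tracking x):
total = 7  # -> total = 7
if total < 16:  # condition is True
    x = 17  # -> x = 17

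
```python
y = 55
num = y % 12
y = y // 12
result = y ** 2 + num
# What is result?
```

Trace (tracking result):
y = 55  # -> y = 55
num = y % 12  # -> num = 7
y = y // 12  # -> y = 4
result = y ** 2 + num  # -> result = 23

Answer: 23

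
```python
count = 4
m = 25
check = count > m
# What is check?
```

Answer: False

Derivation:
Trace (tracking check):
count = 4  # -> count = 4
m = 25  # -> m = 25
check = count > m  # -> check = False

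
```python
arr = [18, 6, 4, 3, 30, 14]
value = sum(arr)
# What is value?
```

Trace (tracking value):
arr = [18, 6, 4, 3, 30, 14]  # -> arr = [18, 6, 4, 3, 30, 14]
value = sum(arr)  # -> value = 75

Answer: 75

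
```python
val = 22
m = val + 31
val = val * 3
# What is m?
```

Trace (tracking m):
val = 22  # -> val = 22
m = val + 31  # -> m = 53
val = val * 3  # -> val = 66

Answer: 53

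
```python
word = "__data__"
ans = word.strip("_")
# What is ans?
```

Trace (tracking ans):
word = '__data__'  # -> word = '__data__'
ans = word.strip('_')  # -> ans = 'data'

Answer: 'data'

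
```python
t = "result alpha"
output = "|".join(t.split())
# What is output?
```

Answer: 'result|alpha'

Derivation:
Trace (tracking output):
t = 'result alpha'  # -> t = 'result alpha'
output = '|'.join(t.split())  # -> output = 'result|alpha'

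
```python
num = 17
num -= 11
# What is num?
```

Trace (tracking num):
num = 17  # -> num = 17
num -= 11  # -> num = 6

Answer: 6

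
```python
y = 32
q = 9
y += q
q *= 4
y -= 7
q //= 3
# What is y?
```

Trace (tracking y):
y = 32  # -> y = 32
q = 9  # -> q = 9
y += q  # -> y = 41
q *= 4  # -> q = 36
y -= 7  # -> y = 34
q //= 3  # -> q = 12

Answer: 34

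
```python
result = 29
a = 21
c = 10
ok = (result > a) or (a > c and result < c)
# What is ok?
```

Trace (tracking ok):
result = 29  # -> result = 29
a = 21  # -> a = 21
c = 10  # -> c = 10
ok = result > a or (a > c and result < c)  # -> ok = True

Answer: True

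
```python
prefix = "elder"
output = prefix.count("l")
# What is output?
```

Trace (tracking output):
prefix = 'elder'  # -> prefix = 'elder'
output = prefix.count('l')  # -> output = 1

Answer: 1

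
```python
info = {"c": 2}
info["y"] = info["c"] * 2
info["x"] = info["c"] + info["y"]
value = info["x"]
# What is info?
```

Answer: {'c': 2, 'y': 4, 'x': 6}

Derivation:
Trace (tracking info):
info = {'c': 2}  # -> info = {'c': 2}
info['y'] = info['c'] * 2  # -> info = {'c': 2, 'y': 4}
info['x'] = info['c'] + info['y']  # -> info = {'c': 2, 'y': 4, 'x': 6}
value = info['x']  # -> value = 6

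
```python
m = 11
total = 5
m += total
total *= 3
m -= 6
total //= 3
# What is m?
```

Answer: 10

Derivation:
Trace (tracking m):
m = 11  # -> m = 11
total = 5  # -> total = 5
m += total  # -> m = 16
total *= 3  # -> total = 15
m -= 6  # -> m = 10
total //= 3  # -> total = 5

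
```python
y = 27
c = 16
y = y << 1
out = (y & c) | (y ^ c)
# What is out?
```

Trace (tracking out):
y = 27  # -> y = 27
c = 16  # -> c = 16
y = y << 1  # -> y = 54
out = y & c | y ^ c  # -> out = 54

Answer: 54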